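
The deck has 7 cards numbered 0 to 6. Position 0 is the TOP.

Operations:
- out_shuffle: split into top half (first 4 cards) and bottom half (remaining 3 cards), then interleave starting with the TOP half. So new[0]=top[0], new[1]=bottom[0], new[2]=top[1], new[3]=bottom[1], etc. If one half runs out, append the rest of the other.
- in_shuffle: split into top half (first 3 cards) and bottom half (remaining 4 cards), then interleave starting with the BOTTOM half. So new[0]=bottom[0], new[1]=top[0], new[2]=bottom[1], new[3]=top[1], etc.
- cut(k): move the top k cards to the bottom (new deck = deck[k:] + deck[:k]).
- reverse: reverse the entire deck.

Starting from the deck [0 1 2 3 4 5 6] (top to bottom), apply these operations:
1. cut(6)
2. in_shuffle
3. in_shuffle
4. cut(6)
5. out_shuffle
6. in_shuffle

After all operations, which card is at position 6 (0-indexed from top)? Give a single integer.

Answer: 4

Derivation:
After op 1 (cut(6)): [6 0 1 2 3 4 5]
After op 2 (in_shuffle): [2 6 3 0 4 1 5]
After op 3 (in_shuffle): [0 2 4 6 1 3 5]
After op 4 (cut(6)): [5 0 2 4 6 1 3]
After op 5 (out_shuffle): [5 6 0 1 2 3 4]
After op 6 (in_shuffle): [1 5 2 6 3 0 4]
Position 6: card 4.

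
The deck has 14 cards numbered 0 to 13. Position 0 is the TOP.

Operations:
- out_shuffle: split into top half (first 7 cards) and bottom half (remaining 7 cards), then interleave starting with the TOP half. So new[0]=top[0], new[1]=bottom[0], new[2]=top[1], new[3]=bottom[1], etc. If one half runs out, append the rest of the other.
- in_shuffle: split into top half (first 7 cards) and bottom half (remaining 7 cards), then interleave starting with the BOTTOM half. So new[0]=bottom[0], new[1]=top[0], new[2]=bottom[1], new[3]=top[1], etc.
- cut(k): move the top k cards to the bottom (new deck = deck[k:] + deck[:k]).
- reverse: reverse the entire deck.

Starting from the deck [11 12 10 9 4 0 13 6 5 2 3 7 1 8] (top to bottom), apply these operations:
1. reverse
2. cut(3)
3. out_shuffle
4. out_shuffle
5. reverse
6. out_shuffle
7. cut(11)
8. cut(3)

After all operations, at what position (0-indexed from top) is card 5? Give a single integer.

Answer: 10

Derivation:
After op 1 (reverse): [8 1 7 3 2 5 6 13 0 4 9 10 12 11]
After op 2 (cut(3)): [3 2 5 6 13 0 4 9 10 12 11 8 1 7]
After op 3 (out_shuffle): [3 9 2 10 5 12 6 11 13 8 0 1 4 7]
After op 4 (out_shuffle): [3 11 9 13 2 8 10 0 5 1 12 4 6 7]
After op 5 (reverse): [7 6 4 12 1 5 0 10 8 2 13 9 11 3]
After op 6 (out_shuffle): [7 10 6 8 4 2 12 13 1 9 5 11 0 3]
After op 7 (cut(11)): [11 0 3 7 10 6 8 4 2 12 13 1 9 5]
After op 8 (cut(3)): [7 10 6 8 4 2 12 13 1 9 5 11 0 3]
Card 5 is at position 10.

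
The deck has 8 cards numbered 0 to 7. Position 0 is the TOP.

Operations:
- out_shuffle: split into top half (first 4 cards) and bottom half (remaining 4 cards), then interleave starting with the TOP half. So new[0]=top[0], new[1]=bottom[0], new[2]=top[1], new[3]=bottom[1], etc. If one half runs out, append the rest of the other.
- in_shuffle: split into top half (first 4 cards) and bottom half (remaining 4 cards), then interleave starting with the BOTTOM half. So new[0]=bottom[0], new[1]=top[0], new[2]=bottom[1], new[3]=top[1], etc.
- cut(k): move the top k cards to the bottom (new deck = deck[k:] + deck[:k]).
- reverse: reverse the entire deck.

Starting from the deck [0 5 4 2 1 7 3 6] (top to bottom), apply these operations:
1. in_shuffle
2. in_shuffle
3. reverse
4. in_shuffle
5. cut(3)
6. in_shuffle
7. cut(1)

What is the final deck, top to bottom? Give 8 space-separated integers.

After op 1 (in_shuffle): [1 0 7 5 3 4 6 2]
After op 2 (in_shuffle): [3 1 4 0 6 7 2 5]
After op 3 (reverse): [5 2 7 6 0 4 1 3]
After op 4 (in_shuffle): [0 5 4 2 1 7 3 6]
After op 5 (cut(3)): [2 1 7 3 6 0 5 4]
After op 6 (in_shuffle): [6 2 0 1 5 7 4 3]
After op 7 (cut(1)): [2 0 1 5 7 4 3 6]

Answer: 2 0 1 5 7 4 3 6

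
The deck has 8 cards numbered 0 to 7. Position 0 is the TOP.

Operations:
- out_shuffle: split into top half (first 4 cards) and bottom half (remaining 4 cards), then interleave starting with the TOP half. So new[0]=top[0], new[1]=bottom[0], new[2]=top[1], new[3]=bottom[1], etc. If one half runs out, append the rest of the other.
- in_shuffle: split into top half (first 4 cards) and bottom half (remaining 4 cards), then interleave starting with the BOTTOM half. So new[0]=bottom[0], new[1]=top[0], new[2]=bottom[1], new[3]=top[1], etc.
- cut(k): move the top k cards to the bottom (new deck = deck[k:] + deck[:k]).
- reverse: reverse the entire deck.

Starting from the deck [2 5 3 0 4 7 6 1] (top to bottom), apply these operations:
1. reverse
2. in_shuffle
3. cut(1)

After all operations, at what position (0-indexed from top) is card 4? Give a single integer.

After op 1 (reverse): [1 6 7 4 0 3 5 2]
After op 2 (in_shuffle): [0 1 3 6 5 7 2 4]
After op 3 (cut(1)): [1 3 6 5 7 2 4 0]
Card 4 is at position 6.

Answer: 6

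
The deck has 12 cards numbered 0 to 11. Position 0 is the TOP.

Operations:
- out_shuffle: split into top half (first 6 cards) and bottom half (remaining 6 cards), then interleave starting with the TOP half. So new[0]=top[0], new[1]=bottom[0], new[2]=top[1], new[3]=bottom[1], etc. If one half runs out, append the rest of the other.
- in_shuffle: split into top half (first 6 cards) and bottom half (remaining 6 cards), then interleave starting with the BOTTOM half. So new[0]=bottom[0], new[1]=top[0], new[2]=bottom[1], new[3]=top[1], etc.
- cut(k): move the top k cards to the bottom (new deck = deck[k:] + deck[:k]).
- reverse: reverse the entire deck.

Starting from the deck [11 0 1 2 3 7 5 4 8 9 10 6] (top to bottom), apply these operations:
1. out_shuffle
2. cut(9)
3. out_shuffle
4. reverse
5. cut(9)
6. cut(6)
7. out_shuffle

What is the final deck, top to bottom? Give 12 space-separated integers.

Answer: 5 7 2 4 11 10 8 3 6 0 1 9

Derivation:
After op 1 (out_shuffle): [11 5 0 4 1 8 2 9 3 10 7 6]
After op 2 (cut(9)): [10 7 6 11 5 0 4 1 8 2 9 3]
After op 3 (out_shuffle): [10 4 7 1 6 8 11 2 5 9 0 3]
After op 4 (reverse): [3 0 9 5 2 11 8 6 1 7 4 10]
After op 5 (cut(9)): [7 4 10 3 0 9 5 2 11 8 6 1]
After op 6 (cut(6)): [5 2 11 8 6 1 7 4 10 3 0 9]
After op 7 (out_shuffle): [5 7 2 4 11 10 8 3 6 0 1 9]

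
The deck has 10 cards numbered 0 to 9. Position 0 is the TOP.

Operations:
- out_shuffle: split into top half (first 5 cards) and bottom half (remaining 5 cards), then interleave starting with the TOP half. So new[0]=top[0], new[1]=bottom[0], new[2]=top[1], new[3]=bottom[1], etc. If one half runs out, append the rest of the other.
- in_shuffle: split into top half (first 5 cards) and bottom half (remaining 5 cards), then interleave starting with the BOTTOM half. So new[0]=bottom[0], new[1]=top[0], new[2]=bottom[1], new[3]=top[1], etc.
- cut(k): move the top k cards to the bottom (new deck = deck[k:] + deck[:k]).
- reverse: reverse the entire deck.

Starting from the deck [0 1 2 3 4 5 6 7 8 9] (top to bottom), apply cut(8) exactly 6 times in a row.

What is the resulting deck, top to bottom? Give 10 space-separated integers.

After op 1 (cut(8)): [8 9 0 1 2 3 4 5 6 7]
After op 2 (cut(8)): [6 7 8 9 0 1 2 3 4 5]
After op 3 (cut(8)): [4 5 6 7 8 9 0 1 2 3]
After op 4 (cut(8)): [2 3 4 5 6 7 8 9 0 1]
After op 5 (cut(8)): [0 1 2 3 4 5 6 7 8 9]
After op 6 (cut(8)): [8 9 0 1 2 3 4 5 6 7]

Answer: 8 9 0 1 2 3 4 5 6 7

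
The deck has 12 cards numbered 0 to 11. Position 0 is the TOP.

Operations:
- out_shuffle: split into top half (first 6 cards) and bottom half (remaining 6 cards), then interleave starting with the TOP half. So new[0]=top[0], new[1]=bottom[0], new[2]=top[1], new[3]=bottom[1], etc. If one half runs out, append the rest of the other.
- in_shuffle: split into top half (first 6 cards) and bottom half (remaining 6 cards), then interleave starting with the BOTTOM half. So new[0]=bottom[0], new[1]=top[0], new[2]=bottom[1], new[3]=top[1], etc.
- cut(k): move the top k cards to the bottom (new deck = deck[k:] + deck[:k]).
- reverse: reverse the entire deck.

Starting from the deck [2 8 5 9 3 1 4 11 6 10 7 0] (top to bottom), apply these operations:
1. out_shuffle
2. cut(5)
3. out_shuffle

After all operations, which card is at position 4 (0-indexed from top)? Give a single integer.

Answer: 10

Derivation:
After op 1 (out_shuffle): [2 4 8 11 5 6 9 10 3 7 1 0]
After op 2 (cut(5)): [6 9 10 3 7 1 0 2 4 8 11 5]
After op 3 (out_shuffle): [6 0 9 2 10 4 3 8 7 11 1 5]
Position 4: card 10.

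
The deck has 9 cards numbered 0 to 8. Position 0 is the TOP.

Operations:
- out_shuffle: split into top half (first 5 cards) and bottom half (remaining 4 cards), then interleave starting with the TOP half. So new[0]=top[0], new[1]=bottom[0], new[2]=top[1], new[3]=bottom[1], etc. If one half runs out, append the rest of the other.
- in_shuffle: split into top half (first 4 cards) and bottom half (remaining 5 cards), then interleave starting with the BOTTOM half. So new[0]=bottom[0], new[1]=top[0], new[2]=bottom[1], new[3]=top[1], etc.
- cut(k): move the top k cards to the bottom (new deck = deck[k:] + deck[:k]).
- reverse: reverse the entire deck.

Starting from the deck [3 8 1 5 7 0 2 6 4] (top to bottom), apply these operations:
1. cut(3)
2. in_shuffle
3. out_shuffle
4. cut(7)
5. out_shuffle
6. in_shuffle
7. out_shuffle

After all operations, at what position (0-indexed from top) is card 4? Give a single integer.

After op 1 (cut(3)): [5 7 0 2 6 4 3 8 1]
After op 2 (in_shuffle): [6 5 4 7 3 0 8 2 1]
After op 3 (out_shuffle): [6 0 5 8 4 2 7 1 3]
After op 4 (cut(7)): [1 3 6 0 5 8 4 2 7]
After op 5 (out_shuffle): [1 8 3 4 6 2 0 7 5]
After op 6 (in_shuffle): [6 1 2 8 0 3 7 4 5]
After op 7 (out_shuffle): [6 3 1 7 2 4 8 5 0]
Card 4 is at position 5.

Answer: 5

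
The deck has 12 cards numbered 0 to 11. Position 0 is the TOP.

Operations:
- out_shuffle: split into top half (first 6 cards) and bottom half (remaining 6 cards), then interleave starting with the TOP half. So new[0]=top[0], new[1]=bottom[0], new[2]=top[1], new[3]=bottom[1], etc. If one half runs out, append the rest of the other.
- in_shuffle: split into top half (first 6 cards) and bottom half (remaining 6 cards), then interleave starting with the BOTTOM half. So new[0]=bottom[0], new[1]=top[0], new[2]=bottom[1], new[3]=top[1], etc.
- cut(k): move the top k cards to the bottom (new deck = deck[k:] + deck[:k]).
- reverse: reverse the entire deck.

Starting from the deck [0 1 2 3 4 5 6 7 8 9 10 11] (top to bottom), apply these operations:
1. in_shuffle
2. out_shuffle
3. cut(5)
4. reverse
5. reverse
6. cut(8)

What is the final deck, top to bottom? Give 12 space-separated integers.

Answer: 9 0 3 7 10 1 4 8 11 2 5 6

Derivation:
After op 1 (in_shuffle): [6 0 7 1 8 2 9 3 10 4 11 5]
After op 2 (out_shuffle): [6 9 0 3 7 10 1 4 8 11 2 5]
After op 3 (cut(5)): [10 1 4 8 11 2 5 6 9 0 3 7]
After op 4 (reverse): [7 3 0 9 6 5 2 11 8 4 1 10]
After op 5 (reverse): [10 1 4 8 11 2 5 6 9 0 3 7]
After op 6 (cut(8)): [9 0 3 7 10 1 4 8 11 2 5 6]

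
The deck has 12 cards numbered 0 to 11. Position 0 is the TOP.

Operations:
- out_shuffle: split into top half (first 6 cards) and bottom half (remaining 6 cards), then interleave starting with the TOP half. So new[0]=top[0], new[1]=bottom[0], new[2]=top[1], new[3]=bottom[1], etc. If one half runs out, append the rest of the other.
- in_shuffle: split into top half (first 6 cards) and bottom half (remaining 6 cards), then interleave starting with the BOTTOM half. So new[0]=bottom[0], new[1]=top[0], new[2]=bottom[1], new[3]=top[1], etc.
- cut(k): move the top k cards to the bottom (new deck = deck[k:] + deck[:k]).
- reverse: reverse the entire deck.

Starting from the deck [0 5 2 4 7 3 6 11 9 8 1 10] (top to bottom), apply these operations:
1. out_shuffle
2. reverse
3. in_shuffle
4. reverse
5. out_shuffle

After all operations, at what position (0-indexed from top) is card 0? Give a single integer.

Answer: 2

Derivation:
After op 1 (out_shuffle): [0 6 5 11 2 9 4 8 7 1 3 10]
After op 2 (reverse): [10 3 1 7 8 4 9 2 11 5 6 0]
After op 3 (in_shuffle): [9 10 2 3 11 1 5 7 6 8 0 4]
After op 4 (reverse): [4 0 8 6 7 5 1 11 3 2 10 9]
After op 5 (out_shuffle): [4 1 0 11 8 3 6 2 7 10 5 9]
Card 0 is at position 2.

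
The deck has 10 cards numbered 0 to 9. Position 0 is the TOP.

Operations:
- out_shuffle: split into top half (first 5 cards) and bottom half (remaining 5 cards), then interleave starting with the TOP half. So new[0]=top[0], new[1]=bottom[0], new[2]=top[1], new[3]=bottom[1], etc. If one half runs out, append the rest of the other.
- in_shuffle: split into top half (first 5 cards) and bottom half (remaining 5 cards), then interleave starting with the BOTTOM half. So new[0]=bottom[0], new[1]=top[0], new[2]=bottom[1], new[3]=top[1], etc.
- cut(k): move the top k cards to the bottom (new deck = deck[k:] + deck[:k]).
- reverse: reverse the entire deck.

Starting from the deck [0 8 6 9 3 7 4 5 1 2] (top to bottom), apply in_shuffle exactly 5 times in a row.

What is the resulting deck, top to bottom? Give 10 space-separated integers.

Answer: 2 1 5 4 7 3 9 6 8 0

Derivation:
After op 1 (in_shuffle): [7 0 4 8 5 6 1 9 2 3]
After op 2 (in_shuffle): [6 7 1 0 9 4 2 8 3 5]
After op 3 (in_shuffle): [4 6 2 7 8 1 3 0 5 9]
After op 4 (in_shuffle): [1 4 3 6 0 2 5 7 9 8]
After op 5 (in_shuffle): [2 1 5 4 7 3 9 6 8 0]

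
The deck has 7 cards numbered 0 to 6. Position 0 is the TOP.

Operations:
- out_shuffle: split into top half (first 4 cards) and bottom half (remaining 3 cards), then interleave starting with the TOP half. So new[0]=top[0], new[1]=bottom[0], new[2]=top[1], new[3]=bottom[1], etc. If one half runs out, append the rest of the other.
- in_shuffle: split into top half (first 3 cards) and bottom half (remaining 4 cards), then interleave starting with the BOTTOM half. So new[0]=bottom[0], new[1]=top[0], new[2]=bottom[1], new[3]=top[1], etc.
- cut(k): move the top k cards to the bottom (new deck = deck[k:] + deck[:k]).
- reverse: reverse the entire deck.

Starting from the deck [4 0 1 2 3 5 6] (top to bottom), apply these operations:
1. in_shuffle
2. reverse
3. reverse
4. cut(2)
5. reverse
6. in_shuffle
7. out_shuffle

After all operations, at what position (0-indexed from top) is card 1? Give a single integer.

Answer: 0

Derivation:
After op 1 (in_shuffle): [2 4 3 0 5 1 6]
After op 2 (reverse): [6 1 5 0 3 4 2]
After op 3 (reverse): [2 4 3 0 5 1 6]
After op 4 (cut(2)): [3 0 5 1 6 2 4]
After op 5 (reverse): [4 2 6 1 5 0 3]
After op 6 (in_shuffle): [1 4 5 2 0 6 3]
After op 7 (out_shuffle): [1 0 4 6 5 3 2]
Card 1 is at position 0.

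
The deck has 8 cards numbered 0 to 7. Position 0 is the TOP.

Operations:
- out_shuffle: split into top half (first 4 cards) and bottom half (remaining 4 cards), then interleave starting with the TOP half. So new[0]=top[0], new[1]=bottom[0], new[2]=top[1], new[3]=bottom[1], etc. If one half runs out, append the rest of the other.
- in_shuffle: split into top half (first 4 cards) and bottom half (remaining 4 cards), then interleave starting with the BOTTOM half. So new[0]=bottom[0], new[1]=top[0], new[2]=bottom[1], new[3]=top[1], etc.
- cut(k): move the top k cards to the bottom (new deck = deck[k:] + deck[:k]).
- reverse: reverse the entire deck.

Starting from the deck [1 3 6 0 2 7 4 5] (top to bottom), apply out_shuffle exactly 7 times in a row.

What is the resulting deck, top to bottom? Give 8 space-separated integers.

After op 1 (out_shuffle): [1 2 3 7 6 4 0 5]
After op 2 (out_shuffle): [1 6 2 4 3 0 7 5]
After op 3 (out_shuffle): [1 3 6 0 2 7 4 5]
After op 4 (out_shuffle): [1 2 3 7 6 4 0 5]
After op 5 (out_shuffle): [1 6 2 4 3 0 7 5]
After op 6 (out_shuffle): [1 3 6 0 2 7 4 5]
After op 7 (out_shuffle): [1 2 3 7 6 4 0 5]

Answer: 1 2 3 7 6 4 0 5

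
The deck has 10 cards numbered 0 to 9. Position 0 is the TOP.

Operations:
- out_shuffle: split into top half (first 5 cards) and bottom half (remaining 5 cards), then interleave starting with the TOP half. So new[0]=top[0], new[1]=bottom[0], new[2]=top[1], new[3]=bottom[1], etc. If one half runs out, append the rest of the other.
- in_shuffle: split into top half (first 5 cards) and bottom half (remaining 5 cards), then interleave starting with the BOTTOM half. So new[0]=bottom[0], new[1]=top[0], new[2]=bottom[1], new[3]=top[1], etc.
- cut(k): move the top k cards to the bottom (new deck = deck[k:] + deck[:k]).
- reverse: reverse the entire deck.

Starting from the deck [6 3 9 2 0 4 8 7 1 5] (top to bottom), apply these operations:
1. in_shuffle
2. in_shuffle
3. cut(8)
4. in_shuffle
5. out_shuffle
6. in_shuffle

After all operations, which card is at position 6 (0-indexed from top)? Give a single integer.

Answer: 8

Derivation:
After op 1 (in_shuffle): [4 6 8 3 7 9 1 2 5 0]
After op 2 (in_shuffle): [9 4 1 6 2 8 5 3 0 7]
After op 3 (cut(8)): [0 7 9 4 1 6 2 8 5 3]
After op 4 (in_shuffle): [6 0 2 7 8 9 5 4 3 1]
After op 5 (out_shuffle): [6 9 0 5 2 4 7 3 8 1]
After op 6 (in_shuffle): [4 6 7 9 3 0 8 5 1 2]
Position 6: card 8.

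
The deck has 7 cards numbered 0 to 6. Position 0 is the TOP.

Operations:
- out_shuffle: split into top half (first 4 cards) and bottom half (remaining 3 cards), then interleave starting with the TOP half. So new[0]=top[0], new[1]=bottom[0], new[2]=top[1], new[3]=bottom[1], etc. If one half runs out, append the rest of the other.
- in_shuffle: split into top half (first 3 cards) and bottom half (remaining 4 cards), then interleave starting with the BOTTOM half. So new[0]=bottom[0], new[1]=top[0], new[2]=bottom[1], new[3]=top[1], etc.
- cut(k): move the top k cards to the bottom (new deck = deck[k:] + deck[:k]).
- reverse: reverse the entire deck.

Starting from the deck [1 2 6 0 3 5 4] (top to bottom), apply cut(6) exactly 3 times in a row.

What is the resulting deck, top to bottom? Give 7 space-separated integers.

After op 1 (cut(6)): [4 1 2 6 0 3 5]
After op 2 (cut(6)): [5 4 1 2 6 0 3]
After op 3 (cut(6)): [3 5 4 1 2 6 0]

Answer: 3 5 4 1 2 6 0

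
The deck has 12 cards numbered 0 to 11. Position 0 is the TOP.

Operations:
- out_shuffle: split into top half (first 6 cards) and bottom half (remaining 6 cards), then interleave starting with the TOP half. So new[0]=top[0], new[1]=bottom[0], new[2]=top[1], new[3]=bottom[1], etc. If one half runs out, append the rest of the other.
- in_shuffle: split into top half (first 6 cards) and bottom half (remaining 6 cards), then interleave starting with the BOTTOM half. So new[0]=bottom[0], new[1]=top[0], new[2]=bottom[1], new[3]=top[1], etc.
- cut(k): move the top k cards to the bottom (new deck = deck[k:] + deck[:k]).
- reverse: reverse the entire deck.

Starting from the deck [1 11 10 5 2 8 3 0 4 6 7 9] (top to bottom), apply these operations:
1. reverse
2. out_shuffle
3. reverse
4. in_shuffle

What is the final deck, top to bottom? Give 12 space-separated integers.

After op 1 (reverse): [9 7 6 4 0 3 8 2 5 10 11 1]
After op 2 (out_shuffle): [9 8 7 2 6 5 4 10 0 11 3 1]
After op 3 (reverse): [1 3 11 0 10 4 5 6 2 7 8 9]
After op 4 (in_shuffle): [5 1 6 3 2 11 7 0 8 10 9 4]

Answer: 5 1 6 3 2 11 7 0 8 10 9 4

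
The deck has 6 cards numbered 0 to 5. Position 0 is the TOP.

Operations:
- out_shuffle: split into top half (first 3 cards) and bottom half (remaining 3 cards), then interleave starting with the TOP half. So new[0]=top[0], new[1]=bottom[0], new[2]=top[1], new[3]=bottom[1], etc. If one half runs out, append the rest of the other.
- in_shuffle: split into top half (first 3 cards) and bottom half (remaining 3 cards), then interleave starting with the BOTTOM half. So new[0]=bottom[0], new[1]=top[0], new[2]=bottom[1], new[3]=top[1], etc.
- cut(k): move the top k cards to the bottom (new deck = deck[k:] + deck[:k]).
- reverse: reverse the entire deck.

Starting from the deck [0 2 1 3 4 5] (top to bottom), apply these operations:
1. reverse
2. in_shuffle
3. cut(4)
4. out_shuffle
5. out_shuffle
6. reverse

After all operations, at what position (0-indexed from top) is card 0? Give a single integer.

After op 1 (reverse): [5 4 3 1 2 0]
After op 2 (in_shuffle): [1 5 2 4 0 3]
After op 3 (cut(4)): [0 3 1 5 2 4]
After op 4 (out_shuffle): [0 5 3 2 1 4]
After op 5 (out_shuffle): [0 2 5 1 3 4]
After op 6 (reverse): [4 3 1 5 2 0]
Card 0 is at position 5.

Answer: 5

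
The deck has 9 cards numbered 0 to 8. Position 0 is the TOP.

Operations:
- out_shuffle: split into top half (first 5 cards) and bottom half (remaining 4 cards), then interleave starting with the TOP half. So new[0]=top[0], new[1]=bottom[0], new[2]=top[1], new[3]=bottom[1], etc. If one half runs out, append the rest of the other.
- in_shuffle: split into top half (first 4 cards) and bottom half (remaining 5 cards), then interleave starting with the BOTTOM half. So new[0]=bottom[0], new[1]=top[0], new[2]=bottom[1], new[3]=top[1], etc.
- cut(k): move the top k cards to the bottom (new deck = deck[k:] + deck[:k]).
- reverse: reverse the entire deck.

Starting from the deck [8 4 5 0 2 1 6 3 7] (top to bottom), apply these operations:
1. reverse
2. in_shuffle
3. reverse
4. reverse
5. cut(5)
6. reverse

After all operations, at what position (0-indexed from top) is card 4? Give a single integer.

After op 1 (reverse): [7 3 6 1 2 0 5 4 8]
After op 2 (in_shuffle): [2 7 0 3 5 6 4 1 8]
After op 3 (reverse): [8 1 4 6 5 3 0 7 2]
After op 4 (reverse): [2 7 0 3 5 6 4 1 8]
After op 5 (cut(5)): [6 4 1 8 2 7 0 3 5]
After op 6 (reverse): [5 3 0 7 2 8 1 4 6]
Card 4 is at position 7.

Answer: 7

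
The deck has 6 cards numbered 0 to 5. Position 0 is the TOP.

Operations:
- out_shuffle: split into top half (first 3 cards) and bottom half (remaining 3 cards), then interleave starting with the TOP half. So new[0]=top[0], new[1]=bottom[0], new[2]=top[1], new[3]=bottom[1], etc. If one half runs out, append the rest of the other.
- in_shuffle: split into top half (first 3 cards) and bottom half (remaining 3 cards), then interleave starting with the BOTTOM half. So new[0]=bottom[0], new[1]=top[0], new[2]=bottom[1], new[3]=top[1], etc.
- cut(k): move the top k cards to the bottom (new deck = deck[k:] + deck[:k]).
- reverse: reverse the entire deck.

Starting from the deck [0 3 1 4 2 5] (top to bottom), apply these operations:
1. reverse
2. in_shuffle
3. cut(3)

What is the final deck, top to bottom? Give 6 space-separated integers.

Answer: 2 0 4 1 5 3

Derivation:
After op 1 (reverse): [5 2 4 1 3 0]
After op 2 (in_shuffle): [1 5 3 2 0 4]
After op 3 (cut(3)): [2 0 4 1 5 3]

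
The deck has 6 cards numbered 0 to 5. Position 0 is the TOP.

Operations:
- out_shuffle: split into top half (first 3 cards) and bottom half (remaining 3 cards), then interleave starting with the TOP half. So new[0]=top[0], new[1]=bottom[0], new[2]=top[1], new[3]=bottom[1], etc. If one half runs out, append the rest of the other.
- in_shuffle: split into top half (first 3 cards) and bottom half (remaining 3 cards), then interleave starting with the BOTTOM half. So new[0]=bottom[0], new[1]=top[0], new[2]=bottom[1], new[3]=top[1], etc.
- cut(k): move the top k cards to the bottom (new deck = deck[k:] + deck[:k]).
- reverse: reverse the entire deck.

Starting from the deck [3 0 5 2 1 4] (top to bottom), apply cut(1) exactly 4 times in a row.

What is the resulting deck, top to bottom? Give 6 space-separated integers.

Answer: 1 4 3 0 5 2

Derivation:
After op 1 (cut(1)): [0 5 2 1 4 3]
After op 2 (cut(1)): [5 2 1 4 3 0]
After op 3 (cut(1)): [2 1 4 3 0 5]
After op 4 (cut(1)): [1 4 3 0 5 2]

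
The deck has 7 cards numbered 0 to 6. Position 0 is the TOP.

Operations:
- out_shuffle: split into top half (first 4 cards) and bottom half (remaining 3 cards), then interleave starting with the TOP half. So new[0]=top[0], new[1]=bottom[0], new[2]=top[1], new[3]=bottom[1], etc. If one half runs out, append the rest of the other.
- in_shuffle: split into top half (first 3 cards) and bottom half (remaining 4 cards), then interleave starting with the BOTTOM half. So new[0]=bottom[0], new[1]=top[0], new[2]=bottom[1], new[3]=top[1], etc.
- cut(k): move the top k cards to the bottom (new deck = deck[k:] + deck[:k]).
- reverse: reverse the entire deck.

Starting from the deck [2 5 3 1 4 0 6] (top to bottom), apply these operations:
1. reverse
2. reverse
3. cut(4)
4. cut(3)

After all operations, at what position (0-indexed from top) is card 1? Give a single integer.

Answer: 3

Derivation:
After op 1 (reverse): [6 0 4 1 3 5 2]
After op 2 (reverse): [2 5 3 1 4 0 6]
After op 3 (cut(4)): [4 0 6 2 5 3 1]
After op 4 (cut(3)): [2 5 3 1 4 0 6]
Card 1 is at position 3.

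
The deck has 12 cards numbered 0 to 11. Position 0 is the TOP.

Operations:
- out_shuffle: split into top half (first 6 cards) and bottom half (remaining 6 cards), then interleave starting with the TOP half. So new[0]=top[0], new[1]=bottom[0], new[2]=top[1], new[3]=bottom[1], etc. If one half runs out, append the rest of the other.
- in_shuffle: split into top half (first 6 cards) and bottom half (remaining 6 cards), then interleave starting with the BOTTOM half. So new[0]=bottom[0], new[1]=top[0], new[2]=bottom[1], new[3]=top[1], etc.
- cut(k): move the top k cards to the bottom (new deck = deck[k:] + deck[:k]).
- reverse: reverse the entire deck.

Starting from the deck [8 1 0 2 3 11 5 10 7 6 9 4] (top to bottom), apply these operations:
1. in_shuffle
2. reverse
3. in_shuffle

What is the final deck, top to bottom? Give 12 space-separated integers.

Answer: 0 11 7 4 1 3 10 9 8 2 5 6

Derivation:
After op 1 (in_shuffle): [5 8 10 1 7 0 6 2 9 3 4 11]
After op 2 (reverse): [11 4 3 9 2 6 0 7 1 10 8 5]
After op 3 (in_shuffle): [0 11 7 4 1 3 10 9 8 2 5 6]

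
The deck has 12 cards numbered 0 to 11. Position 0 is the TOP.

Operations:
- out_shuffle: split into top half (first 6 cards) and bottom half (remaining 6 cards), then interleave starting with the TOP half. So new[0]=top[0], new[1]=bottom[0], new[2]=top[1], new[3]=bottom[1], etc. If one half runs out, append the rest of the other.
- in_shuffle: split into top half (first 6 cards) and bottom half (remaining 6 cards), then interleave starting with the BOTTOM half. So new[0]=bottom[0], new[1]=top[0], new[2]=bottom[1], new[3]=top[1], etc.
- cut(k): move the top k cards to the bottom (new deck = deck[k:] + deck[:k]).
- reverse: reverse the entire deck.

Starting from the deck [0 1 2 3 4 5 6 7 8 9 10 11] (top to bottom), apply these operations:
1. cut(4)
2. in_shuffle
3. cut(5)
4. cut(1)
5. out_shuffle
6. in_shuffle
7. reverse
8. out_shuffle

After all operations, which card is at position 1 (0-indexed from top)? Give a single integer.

Answer: 7

Derivation:
After op 1 (cut(4)): [4 5 6 7 8 9 10 11 0 1 2 3]
After op 2 (in_shuffle): [10 4 11 5 0 6 1 7 2 8 3 9]
After op 3 (cut(5)): [6 1 7 2 8 3 9 10 4 11 5 0]
After op 4 (cut(1)): [1 7 2 8 3 9 10 4 11 5 0 6]
After op 5 (out_shuffle): [1 10 7 4 2 11 8 5 3 0 9 6]
After op 6 (in_shuffle): [8 1 5 10 3 7 0 4 9 2 6 11]
After op 7 (reverse): [11 6 2 9 4 0 7 3 10 5 1 8]
After op 8 (out_shuffle): [11 7 6 3 2 10 9 5 4 1 0 8]
Position 1: card 7.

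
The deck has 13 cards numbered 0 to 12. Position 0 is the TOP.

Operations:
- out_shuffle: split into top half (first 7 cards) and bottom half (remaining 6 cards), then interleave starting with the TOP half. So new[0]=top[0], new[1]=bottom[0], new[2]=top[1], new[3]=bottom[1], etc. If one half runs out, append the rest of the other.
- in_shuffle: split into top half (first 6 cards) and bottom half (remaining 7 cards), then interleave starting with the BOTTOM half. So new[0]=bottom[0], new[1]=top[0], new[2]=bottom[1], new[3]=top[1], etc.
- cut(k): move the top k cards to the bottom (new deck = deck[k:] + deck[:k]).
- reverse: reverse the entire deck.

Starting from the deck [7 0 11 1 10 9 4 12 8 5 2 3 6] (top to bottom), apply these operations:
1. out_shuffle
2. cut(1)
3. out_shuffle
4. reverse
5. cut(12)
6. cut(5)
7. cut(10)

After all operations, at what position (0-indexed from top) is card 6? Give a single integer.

Answer: 4

Derivation:
After op 1 (out_shuffle): [7 12 0 8 11 5 1 2 10 3 9 6 4]
After op 2 (cut(1)): [12 0 8 11 5 1 2 10 3 9 6 4 7]
After op 3 (out_shuffle): [12 10 0 3 8 9 11 6 5 4 1 7 2]
After op 4 (reverse): [2 7 1 4 5 6 11 9 8 3 0 10 12]
After op 5 (cut(12)): [12 2 7 1 4 5 6 11 9 8 3 0 10]
After op 6 (cut(5)): [5 6 11 9 8 3 0 10 12 2 7 1 4]
After op 7 (cut(10)): [7 1 4 5 6 11 9 8 3 0 10 12 2]
Card 6 is at position 4.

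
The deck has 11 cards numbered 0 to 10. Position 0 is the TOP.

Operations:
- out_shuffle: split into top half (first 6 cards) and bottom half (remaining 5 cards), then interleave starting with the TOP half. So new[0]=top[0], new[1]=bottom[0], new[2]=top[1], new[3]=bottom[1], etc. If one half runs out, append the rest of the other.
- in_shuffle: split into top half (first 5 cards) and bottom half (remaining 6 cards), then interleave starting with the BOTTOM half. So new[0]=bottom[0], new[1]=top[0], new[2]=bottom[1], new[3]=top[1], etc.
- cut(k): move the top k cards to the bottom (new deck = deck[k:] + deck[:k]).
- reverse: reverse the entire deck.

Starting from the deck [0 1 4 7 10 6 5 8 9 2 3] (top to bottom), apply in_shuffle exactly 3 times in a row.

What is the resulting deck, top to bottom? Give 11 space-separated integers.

After op 1 (in_shuffle): [6 0 5 1 8 4 9 7 2 10 3]
After op 2 (in_shuffle): [4 6 9 0 7 5 2 1 10 8 3]
After op 3 (in_shuffle): [5 4 2 6 1 9 10 0 8 7 3]

Answer: 5 4 2 6 1 9 10 0 8 7 3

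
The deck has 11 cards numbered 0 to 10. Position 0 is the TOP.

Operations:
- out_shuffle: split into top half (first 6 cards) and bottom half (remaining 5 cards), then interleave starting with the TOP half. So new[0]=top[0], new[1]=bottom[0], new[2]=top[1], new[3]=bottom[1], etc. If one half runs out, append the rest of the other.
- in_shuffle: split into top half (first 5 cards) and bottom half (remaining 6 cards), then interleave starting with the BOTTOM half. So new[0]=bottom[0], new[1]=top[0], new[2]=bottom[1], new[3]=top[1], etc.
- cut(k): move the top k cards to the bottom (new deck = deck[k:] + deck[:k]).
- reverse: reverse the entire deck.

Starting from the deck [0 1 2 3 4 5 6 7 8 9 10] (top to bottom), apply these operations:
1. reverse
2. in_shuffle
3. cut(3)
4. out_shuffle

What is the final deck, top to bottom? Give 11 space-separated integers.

After op 1 (reverse): [10 9 8 7 6 5 4 3 2 1 0]
After op 2 (in_shuffle): [5 10 4 9 3 8 2 7 1 6 0]
After op 3 (cut(3)): [9 3 8 2 7 1 6 0 5 10 4]
After op 4 (out_shuffle): [9 6 3 0 8 5 2 10 7 4 1]

Answer: 9 6 3 0 8 5 2 10 7 4 1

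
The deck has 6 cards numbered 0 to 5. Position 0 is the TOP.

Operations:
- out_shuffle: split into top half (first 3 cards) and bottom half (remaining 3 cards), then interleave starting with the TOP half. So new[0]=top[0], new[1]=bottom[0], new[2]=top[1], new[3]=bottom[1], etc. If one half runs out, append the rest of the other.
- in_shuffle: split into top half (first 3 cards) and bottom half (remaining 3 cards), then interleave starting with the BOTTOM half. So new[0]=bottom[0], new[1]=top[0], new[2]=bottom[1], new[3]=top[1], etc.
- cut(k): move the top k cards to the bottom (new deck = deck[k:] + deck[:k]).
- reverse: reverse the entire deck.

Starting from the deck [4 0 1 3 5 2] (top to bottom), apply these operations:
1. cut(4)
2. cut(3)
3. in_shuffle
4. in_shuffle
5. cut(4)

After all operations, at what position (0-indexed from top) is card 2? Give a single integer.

After op 1 (cut(4)): [5 2 4 0 1 3]
After op 2 (cut(3)): [0 1 3 5 2 4]
After op 3 (in_shuffle): [5 0 2 1 4 3]
After op 4 (in_shuffle): [1 5 4 0 3 2]
After op 5 (cut(4)): [3 2 1 5 4 0]
Card 2 is at position 1.

Answer: 1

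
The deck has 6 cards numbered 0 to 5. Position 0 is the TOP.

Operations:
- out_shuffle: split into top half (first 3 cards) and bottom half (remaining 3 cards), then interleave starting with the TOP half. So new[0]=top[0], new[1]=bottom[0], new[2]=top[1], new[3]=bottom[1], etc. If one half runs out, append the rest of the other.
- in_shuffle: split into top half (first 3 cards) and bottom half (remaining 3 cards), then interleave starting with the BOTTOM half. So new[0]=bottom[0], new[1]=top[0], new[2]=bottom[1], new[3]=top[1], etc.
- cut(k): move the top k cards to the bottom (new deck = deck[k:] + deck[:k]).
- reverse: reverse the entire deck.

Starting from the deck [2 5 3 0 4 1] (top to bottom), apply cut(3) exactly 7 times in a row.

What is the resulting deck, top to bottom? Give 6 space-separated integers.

After op 1 (cut(3)): [0 4 1 2 5 3]
After op 2 (cut(3)): [2 5 3 0 4 1]
After op 3 (cut(3)): [0 4 1 2 5 3]
After op 4 (cut(3)): [2 5 3 0 4 1]
After op 5 (cut(3)): [0 4 1 2 5 3]
After op 6 (cut(3)): [2 5 3 0 4 1]
After op 7 (cut(3)): [0 4 1 2 5 3]

Answer: 0 4 1 2 5 3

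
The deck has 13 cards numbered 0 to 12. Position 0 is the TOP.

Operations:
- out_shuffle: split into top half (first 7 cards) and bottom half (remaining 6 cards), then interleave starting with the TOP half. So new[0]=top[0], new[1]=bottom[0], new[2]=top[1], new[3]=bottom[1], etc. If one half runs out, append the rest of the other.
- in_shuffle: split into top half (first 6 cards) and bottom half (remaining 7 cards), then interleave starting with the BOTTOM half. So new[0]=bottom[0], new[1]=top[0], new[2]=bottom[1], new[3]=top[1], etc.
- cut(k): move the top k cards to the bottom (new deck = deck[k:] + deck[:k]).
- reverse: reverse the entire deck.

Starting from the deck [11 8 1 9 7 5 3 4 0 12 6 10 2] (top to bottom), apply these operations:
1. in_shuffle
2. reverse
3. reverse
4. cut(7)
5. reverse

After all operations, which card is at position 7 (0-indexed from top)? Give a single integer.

After op 1 (in_shuffle): [3 11 4 8 0 1 12 9 6 7 10 5 2]
After op 2 (reverse): [2 5 10 7 6 9 12 1 0 8 4 11 3]
After op 3 (reverse): [3 11 4 8 0 1 12 9 6 7 10 5 2]
After op 4 (cut(7)): [9 6 7 10 5 2 3 11 4 8 0 1 12]
After op 5 (reverse): [12 1 0 8 4 11 3 2 5 10 7 6 9]
Position 7: card 2.

Answer: 2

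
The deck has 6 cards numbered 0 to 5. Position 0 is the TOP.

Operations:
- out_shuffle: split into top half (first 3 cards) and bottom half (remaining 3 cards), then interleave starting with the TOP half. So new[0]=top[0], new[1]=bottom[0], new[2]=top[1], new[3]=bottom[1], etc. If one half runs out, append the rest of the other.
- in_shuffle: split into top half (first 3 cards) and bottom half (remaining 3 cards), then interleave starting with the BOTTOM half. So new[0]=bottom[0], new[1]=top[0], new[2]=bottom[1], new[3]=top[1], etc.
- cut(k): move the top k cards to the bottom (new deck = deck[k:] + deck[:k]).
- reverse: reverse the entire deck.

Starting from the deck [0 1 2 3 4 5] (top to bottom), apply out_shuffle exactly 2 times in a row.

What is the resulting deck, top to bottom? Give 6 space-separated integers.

Answer: 0 4 3 2 1 5

Derivation:
After op 1 (out_shuffle): [0 3 1 4 2 5]
After op 2 (out_shuffle): [0 4 3 2 1 5]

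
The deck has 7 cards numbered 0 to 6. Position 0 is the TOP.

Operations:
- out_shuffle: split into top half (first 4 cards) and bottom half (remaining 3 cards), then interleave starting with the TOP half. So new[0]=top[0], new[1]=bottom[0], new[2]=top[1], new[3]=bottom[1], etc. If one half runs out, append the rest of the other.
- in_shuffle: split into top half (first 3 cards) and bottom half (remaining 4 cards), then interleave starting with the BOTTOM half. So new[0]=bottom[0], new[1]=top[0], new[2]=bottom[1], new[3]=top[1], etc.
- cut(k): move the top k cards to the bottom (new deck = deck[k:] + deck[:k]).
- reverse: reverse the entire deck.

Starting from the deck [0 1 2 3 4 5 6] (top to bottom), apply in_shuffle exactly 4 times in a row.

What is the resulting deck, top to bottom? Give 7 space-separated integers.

Answer: 3 0 4 1 5 2 6

Derivation:
After op 1 (in_shuffle): [3 0 4 1 5 2 6]
After op 2 (in_shuffle): [1 3 5 0 2 4 6]
After op 3 (in_shuffle): [0 1 2 3 4 5 6]
After op 4 (in_shuffle): [3 0 4 1 5 2 6]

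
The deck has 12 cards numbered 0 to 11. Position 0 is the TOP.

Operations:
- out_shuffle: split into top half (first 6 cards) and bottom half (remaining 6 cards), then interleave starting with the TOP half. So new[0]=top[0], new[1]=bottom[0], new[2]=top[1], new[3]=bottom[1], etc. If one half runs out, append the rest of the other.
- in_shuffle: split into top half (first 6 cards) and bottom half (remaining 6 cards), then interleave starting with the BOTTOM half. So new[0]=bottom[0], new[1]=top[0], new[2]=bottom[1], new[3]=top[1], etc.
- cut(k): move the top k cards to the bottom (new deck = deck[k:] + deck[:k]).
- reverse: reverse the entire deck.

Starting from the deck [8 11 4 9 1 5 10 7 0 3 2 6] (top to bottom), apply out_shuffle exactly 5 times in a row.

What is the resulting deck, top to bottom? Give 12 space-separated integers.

Answer: 8 2 3 0 7 10 5 1 9 4 11 6

Derivation:
After op 1 (out_shuffle): [8 10 11 7 4 0 9 3 1 2 5 6]
After op 2 (out_shuffle): [8 9 10 3 11 1 7 2 4 5 0 6]
After op 3 (out_shuffle): [8 7 9 2 10 4 3 5 11 0 1 6]
After op 4 (out_shuffle): [8 3 7 5 9 11 2 0 10 1 4 6]
After op 5 (out_shuffle): [8 2 3 0 7 10 5 1 9 4 11 6]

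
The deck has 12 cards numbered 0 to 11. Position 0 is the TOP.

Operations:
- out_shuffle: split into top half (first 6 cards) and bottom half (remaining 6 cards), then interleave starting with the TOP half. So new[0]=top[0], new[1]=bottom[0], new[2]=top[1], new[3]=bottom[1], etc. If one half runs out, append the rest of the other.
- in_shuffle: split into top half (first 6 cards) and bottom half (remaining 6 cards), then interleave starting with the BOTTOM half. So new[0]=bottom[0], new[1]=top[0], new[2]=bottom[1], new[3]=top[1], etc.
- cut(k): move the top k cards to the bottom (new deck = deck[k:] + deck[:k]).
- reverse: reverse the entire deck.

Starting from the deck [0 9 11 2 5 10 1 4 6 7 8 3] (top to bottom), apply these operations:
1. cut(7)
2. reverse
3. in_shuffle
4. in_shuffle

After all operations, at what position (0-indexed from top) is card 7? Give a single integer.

After op 1 (cut(7)): [4 6 7 8 3 0 9 11 2 5 10 1]
After op 2 (reverse): [1 10 5 2 11 9 0 3 8 7 6 4]
After op 3 (in_shuffle): [0 1 3 10 8 5 7 2 6 11 4 9]
After op 4 (in_shuffle): [7 0 2 1 6 3 11 10 4 8 9 5]
Card 7 is at position 0.

Answer: 0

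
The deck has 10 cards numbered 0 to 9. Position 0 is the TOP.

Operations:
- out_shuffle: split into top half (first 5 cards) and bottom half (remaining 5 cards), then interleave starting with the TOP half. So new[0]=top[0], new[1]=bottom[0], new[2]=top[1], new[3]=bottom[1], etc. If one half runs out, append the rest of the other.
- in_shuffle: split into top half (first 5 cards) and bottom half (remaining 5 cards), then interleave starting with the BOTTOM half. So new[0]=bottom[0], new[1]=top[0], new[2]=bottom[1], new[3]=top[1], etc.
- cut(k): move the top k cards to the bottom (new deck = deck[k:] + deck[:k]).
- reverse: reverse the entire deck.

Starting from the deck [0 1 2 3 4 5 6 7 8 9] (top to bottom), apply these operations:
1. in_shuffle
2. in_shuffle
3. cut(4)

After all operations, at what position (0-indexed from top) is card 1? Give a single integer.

After op 1 (in_shuffle): [5 0 6 1 7 2 8 3 9 4]
After op 2 (in_shuffle): [2 5 8 0 3 6 9 1 4 7]
After op 3 (cut(4)): [3 6 9 1 4 7 2 5 8 0]
Card 1 is at position 3.

Answer: 3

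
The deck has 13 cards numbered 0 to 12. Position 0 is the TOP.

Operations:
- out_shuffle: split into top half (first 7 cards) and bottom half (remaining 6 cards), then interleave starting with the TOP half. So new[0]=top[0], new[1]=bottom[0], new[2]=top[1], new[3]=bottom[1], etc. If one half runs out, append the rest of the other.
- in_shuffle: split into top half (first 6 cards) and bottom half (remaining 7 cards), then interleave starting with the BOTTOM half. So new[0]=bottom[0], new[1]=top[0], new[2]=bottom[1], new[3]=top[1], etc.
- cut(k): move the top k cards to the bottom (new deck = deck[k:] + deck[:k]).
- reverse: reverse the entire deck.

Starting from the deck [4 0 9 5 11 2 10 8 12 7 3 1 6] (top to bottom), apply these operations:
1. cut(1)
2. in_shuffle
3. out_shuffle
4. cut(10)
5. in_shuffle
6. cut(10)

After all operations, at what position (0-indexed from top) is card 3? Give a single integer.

Answer: 8

Derivation:
After op 1 (cut(1)): [0 9 5 11 2 10 8 12 7 3 1 6 4]
After op 2 (in_shuffle): [8 0 12 9 7 5 3 11 1 2 6 10 4]
After op 3 (out_shuffle): [8 11 0 1 12 2 9 6 7 10 5 4 3]
After op 4 (cut(10)): [5 4 3 8 11 0 1 12 2 9 6 7 10]
After op 5 (in_shuffle): [1 5 12 4 2 3 9 8 6 11 7 0 10]
After op 6 (cut(10)): [7 0 10 1 5 12 4 2 3 9 8 6 11]
Card 3 is at position 8.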